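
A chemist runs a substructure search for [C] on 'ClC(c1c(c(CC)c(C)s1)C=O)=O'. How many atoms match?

5

The query [C] means: uppercase C matches aliphatic (non-aromatic) carbon only.
Check the 13 heavy atoms by environment: 1× s (aromatic) → no; 4× c (aromatic) → no; 5× C → match; 2× O → no; 1× Cl → no.
That gives 5 matching atoms.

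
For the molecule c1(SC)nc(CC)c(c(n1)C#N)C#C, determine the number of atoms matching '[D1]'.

Check the 14 heavy atoms by environment: 2× n (aromatic, D2) → no; 4× c (aromatic, D3) → no; 1× S (D2) → no; 3× C (D1) → match; 3× C (D2) → no; 1× N (D1) → match.
Summing the matching environments: 3 + 1 = 4 matching atoms.

4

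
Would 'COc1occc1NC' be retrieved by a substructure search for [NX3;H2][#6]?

No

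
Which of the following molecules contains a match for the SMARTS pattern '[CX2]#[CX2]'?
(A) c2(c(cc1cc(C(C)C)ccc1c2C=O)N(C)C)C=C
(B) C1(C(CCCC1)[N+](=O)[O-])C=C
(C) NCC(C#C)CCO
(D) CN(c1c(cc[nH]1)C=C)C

C

[CX2]#[CX2] describes a carbon-carbon triple bond (an alkyne).
(A) has a vinyl group (-CH=CH2) but the C=C is a double bond; both carbons are CX3, not CX2.
(B) has a vinyl group (-CH=CH2) but the C=C is a double bond; both carbons are CX3, not CX2.
(C) contains an ethynyl group (-C#CH), which satisfies every atom and bond constraint.
(D) has a vinyl group (-CH=CH2) but the C=C is a double bond; both carbons are CX3, not CX2.
So the answer is (C).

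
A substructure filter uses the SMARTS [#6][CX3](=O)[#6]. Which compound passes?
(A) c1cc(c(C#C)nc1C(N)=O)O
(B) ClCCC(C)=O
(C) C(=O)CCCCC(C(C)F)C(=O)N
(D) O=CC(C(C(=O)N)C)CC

[#6][CX3](=O)[#6] describes a carbonyl carbon (no H) flanked by two carbons (a ketone).
(A) has a primary amide (-C(=O)NH2) but one neighbour of the carbonyl carbon is N, not C.
(B) contains an acetyl/ketone group (-C(=O)CH3), which satisfies every atom and bond constraint.
(C) has an aldehyde (-CHO) but the carbonyl carbon has H1, so it is not flanked by two carbons.
(D) has a primary amide (-C(=O)NH2) but one neighbour of the carbonyl carbon is N, not C.
So the answer is (B).

B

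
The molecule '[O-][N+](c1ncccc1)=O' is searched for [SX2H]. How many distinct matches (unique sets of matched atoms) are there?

0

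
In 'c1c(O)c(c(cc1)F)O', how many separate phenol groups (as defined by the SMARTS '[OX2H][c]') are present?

2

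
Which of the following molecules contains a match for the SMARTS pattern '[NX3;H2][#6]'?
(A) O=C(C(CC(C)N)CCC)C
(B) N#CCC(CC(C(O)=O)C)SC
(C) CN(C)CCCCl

A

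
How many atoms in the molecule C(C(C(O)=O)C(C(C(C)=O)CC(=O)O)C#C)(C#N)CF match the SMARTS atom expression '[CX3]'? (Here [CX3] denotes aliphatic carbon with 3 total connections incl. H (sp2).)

The query [CX3] means: C with X3: aliphatic carbon with exactly 3 total connections.
Check the 20 heavy atoms by environment: 7× C (X4) → no; 3× C (X3) → match; 3× O (X1) → no; 2× O (X2) → no; 3× C (X2) → no; 1× F (X1) → no; 1× N (X1) → no.
That gives 3 matching atoms.

3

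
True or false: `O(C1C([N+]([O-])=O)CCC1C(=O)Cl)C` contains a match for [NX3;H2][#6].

The pattern [NX3;H2][#6] describes a trivalent nitrogen with two H attached to carbon — a primary amine.
The closest candidate here is a nitro group (-[N+](=O)[O-]), but the nitrogen is [N+] with no H, not NX3H2. No other fragment satisfies the full query, so there is no match.

False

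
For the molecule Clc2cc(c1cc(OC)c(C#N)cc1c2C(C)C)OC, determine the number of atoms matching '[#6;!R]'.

6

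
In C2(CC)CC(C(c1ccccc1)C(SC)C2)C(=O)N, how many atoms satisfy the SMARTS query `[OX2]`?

0

Check the 19 heavy atoms by environment: 9× C (X4) → no; 6× c (aromatic, X3) → no; 1× C (X3) → no; 1× O (X1) → no; 1× N (X3) → no; 1× S (X2) → no.
No environment satisfies the query, so 0 matching atoms.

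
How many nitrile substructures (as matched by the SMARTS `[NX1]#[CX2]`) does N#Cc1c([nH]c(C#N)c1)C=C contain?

[NX1]#[CX2] is the SMARTS for a nitrile: a nitrogen triple-bonded to a two-connected carbon.
The molecule carries 2 separate instances of a nitrile (-C#N) meeting every constraint; each maps to a distinct set of atoms, giving 2 matches.

2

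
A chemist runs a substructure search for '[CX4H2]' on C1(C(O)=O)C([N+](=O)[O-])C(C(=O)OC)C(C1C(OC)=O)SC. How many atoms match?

0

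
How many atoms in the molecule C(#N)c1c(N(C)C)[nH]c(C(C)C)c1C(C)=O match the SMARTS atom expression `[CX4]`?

6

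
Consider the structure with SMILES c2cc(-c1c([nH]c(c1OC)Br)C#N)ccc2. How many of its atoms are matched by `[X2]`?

2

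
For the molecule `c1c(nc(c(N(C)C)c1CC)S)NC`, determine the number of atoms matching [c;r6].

5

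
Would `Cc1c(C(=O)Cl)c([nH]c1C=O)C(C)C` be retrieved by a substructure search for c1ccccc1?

The pattern c1ccccc1 describes six aromatic carbons in a ring — a benzene ring.
The closest candidate here is a methyl group (-CH3), but no six-membered all-carbon aromatic ring is present. No other fragment satisfies the full query, so there is no match.

No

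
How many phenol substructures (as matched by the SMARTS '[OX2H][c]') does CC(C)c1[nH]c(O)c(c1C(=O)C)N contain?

1

[OX2H][c] is the SMARTS for a phenol: a hydroxyl oxygen attached to an aromatic carbon.
Exactly one fragment in the molecule meets all constraints, giving 1 match.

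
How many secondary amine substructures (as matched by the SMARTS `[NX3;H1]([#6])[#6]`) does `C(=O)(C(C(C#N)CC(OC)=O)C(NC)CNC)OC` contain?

2

[NX3;H1]([#6])[#6] is the SMARTS for a secondary amine: a trivalent nitrogen with one H, bonded to two carbons.
The molecule carries 2 separate instances of an N-methylamino group (-NHCH3) meeting every constraint; each maps to a distinct set of atoms, giving 2 matches.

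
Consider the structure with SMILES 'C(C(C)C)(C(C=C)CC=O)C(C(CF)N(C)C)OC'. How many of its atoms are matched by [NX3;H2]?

The query [NX3;H2] means: aliphatic N with 3 total connections, two of them H — an -NH2 nitrogen (amine or amide).
Check the 19 heavy atoms by environment: 2× C (H2, X4) → no; 5× C (H1, X4) → no; 2× C (H1, X3) → no; 1× O (H0, X1) → no; 1× F (H0, X1) → no; 1× N (H0, X3) → no; 5× C (H3, X4) → no; 1× C (H2, X3) → no; 1× O (H0, X2) → no.
No environment satisfies the query, so 0 matching atoms.

0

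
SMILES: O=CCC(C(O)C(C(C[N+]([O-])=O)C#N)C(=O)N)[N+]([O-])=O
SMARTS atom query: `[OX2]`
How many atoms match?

The query [OX2] means: aliphatic oxygen with two total connections — ether, hydroxyl, or ester single-bond O.
Check the 20 heavy atoms by environment: 6× C (X4) → no; 1× O (X2) → match; 2× N (charge +1, X3) → no; 2× O (charge -1, X1) → no; 4× O (X1) → no; 1× C (X2) → no; 1× N (X1) → no; 2× C (X3) → no; 1× N (X3) → no.
That gives 1 matching atom.

1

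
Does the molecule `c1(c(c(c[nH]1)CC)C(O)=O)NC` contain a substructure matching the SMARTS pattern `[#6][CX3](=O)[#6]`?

The pattern [#6][CX3](=O)[#6] describes a carbonyl carbon (no H) flanked by two carbons — a ketone.
The closest candidate here is a carboxylic acid group (-C(=O)OH), but one neighbour of the carbonyl carbon is O, not C. No other fragment satisfies the full query, so there is no match.

No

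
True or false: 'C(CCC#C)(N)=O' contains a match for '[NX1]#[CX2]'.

False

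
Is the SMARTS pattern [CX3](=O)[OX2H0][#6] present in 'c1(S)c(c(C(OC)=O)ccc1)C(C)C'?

The pattern [CX3](=O)[OX2H0][#6] describes a carbonyl carbon bonded to an oxygen that is itself bonded to carbon (no H on that O) — an ester.
The molecule carries a methyl-ester group (-C(=O)OCH3), whose atoms satisfy every constraint of the query, so the pattern matches.

Yes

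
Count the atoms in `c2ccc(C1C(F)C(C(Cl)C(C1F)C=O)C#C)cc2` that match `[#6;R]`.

12

The query [#6;R] means: carbon that is part of a ring.
Check the 19 heavy atoms by environment: 6× C (in 6-ring) → match; 3× C (acyclic) → no; 2× F (acyclic) → no; 1× O (acyclic) → no; 6× c (aromatic, in 6-ring) → match; 1× Cl (acyclic) → no.
Summing the matching environments: 6 + 6 = 12 matching atoms.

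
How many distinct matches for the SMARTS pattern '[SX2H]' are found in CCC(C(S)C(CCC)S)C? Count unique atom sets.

2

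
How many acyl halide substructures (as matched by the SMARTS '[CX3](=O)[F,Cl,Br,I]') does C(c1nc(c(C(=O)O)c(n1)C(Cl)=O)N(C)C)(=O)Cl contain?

[CX3](=O)[F,Cl,Br,I] is the SMARTS for an acyl halide: a carbonyl carbon bonded to a halogen.
The molecule carries 2 separate instances of an acyl chloride (-C(=O)Cl) meeting every constraint; each maps to a distinct set of atoms, giving 2 matches.

2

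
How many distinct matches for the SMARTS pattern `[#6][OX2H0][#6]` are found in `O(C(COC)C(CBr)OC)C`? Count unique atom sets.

3

[#6][OX2H0][#6] is the SMARTS for an ether: an aliphatic oxygen bridging two carbons with no H on the oxygen.
The molecule carries 3 separate instances of a methoxy ether (-OCH3) meeting every constraint; each maps to a distinct set of atoms, giving 3 matches.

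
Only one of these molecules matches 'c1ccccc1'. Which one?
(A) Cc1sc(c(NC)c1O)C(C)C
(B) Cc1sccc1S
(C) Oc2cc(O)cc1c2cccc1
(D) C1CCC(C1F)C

C

c1ccccc1 describes six aromatic carbons in a ring (a benzene ring).
(A) has a methyl group (-CH3) but no six-membered all-carbon aromatic ring is present.
(B) has a methyl group (-CH3) but no six-membered all-carbon aromatic ring is present.
(C) contains the required atom environment, so the pattern matches.
(D) has a methyl group (-CH3) but no six-membered all-carbon aromatic ring is present.
So the answer is (C).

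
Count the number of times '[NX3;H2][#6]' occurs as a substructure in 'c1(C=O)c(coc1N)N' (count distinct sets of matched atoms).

[NX3;H2][#6] is the SMARTS for a primary amine: a trivalent nitrogen with two H attached to carbon.
The molecule carries 2 separate instances of a primary amino group (-NH2) meeting every constraint; each maps to a distinct set of atoms, giving 2 matches.

2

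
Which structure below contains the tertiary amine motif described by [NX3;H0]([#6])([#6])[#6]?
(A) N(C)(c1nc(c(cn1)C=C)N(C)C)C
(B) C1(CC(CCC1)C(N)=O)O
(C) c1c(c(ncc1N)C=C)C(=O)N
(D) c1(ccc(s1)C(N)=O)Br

A

[NX3;H0]([#6])([#6])[#6] describes a trivalent nitrogen with no H, bonded to three carbons (a tertiary amine).
(A) contains a dimethylamino group (-N(CH3)2), which satisfies every atom and bond constraint.
(B) has a primary amide (-C(=O)NH2) but the amide nitrogen has H2 and only one carbon neighbour.
(C) has a primary amino group (-NH2) but the nitrogen has H2, not H0 with three carbons.
(D) has a primary amide (-C(=O)NH2) but the amide nitrogen has H2 and only one carbon neighbour.
So the answer is (A).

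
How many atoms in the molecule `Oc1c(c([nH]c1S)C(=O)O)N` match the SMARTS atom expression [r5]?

5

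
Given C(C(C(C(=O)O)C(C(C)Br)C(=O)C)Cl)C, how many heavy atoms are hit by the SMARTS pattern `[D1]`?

The query [D1] means: atom with exactly one heavy-atom neighbour (degree 1).
Check the 15 heavy atoms by environment: 3× C (D1) → match; 6× C (D3) → no; 1× C (D2) → no; 3× O (D1) → match; 1× Cl (D1) → match; 1× Br (D1) → match.
Summing the matching environments: 3 + 3 + 1 + 1 = 8 matching atoms.

8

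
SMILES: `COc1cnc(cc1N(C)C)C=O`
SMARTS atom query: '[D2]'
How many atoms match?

5

The query [D2] means: atom with exactly two heavy-atom neighbours.
Check the 13 heavy atoms by environment: 1× n (aromatic, D2) → match; 2× c (aromatic, D2) → match; 3× c (aromatic, D3) → no; 1× C (D2) → match; 1× O (D1) → no; 1× O (D2) → match; 3× C (D1) → no; 1× N (D3) → no.
Summing the matching environments: 1 + 2 + 1 + 1 = 5 matching atoms.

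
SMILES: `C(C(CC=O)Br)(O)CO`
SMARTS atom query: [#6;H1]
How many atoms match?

3

Check the 9 heavy atoms by environment: 2× C (H2) → no; 3× C (H1) → match; 1× O (H0) → no; 1× Br (H0) → no; 2× O (H1) → no.
That gives 3 matching atoms.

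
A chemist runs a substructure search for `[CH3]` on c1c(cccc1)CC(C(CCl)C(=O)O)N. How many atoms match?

0

Check the 15 heavy atoms by environment: 2× C (H2) → no; 2× C (H1) → no; 1× Cl (H0) → no; 1× N (H2) → no; 1× c (aromatic, H0) → no; 5× c (aromatic, H1) → no; 1× C (H0) → no; 1× O (H0) → no; 1× O (H1) → no.
No environment satisfies the query, so 0 matching atoms.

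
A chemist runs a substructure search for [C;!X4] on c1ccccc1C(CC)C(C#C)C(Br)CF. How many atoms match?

The query [C;!X4] means: aliphatic carbon that does not have four total connections.
Check the 16 heavy atoms by environment: 6× C (X4) → no; 2× C (X2) → match; 6× c (aromatic, X3) → no; 1× F (X1) → no; 1× Br (X1) → no.
That gives 2 matching atoms.

2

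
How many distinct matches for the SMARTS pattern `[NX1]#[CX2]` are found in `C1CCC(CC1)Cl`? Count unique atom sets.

[NX1]#[CX2] is the SMARTS for a nitrile: a nitrogen triple-bonded to a two-connected carbon.
No fragment in the molecule satisfies every constraint, giving 0 matches.

0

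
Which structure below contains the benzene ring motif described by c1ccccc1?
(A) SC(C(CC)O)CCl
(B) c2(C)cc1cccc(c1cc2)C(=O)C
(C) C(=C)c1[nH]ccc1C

c1ccccc1 describes six aromatic carbons in a ring (a benzene ring).
(A) has a methyl group (-CH3) but no six-membered all-carbon aromatic ring is present.
(B) contains the required atom environment, so the pattern matches.
(C) has a methyl group (-CH3) but no six-membered all-carbon aromatic ring is present.
So the answer is (B).

B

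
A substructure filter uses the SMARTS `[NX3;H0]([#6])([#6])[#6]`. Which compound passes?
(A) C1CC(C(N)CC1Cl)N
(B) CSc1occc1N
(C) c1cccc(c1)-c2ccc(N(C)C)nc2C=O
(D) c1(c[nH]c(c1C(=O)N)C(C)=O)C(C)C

C

[NX3;H0]([#6])([#6])[#6] describes a trivalent nitrogen with no H, bonded to three carbons (a tertiary amine).
(A) has a primary amino group (-NH2) but the nitrogen has H2, not H0 with three carbons.
(B) has a primary amino group (-NH2) but the nitrogen has H2, not H0 with three carbons.
(C) contains a dimethylamino group (-N(CH3)2), which satisfies every atom and bond constraint.
(D) has a primary amide (-C(=O)NH2) but the amide nitrogen has H2 and only one carbon neighbour.
So the answer is (C).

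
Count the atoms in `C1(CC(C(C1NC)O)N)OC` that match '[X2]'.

2

The query [X2] means: any atom with exactly two total connections (bonds + H).
Check the 11 heavy atoms by environment: 7× C (X4) → no; 2× O (X2) → match; 2× N (X3) → no.
That gives 2 matching atoms.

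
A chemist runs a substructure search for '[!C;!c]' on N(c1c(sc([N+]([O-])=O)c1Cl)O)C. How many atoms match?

7

The query [!C;!c] means: neither aliphatic nor aromatic carbon — same as [!#6].
Check the 12 heavy atoms by environment: 1× s (aromatic) → match; 4× c (aromatic) → no; 1× N (charge +1) → match; 1× O (charge -1) → match; 2× O → match; 1× Cl → match; 1× N → match; 1× C → no.
Summing the matching environments: 1 + 1 + 1 + 2 + 1 + 1 = 7 matching atoms.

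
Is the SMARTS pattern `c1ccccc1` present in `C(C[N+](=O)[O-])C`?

No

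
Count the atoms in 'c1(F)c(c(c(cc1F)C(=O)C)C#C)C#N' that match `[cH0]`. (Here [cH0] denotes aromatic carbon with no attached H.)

Check the 15 heavy atoms by environment: 5× c (aromatic, H0) → match; 1× c (aromatic, H1) → no; 3× C (H0) → no; 1× C (H1) → no; 2× F (H0) → no; 1× N (H0) → no; 1× O (H0) → no; 1× C (H3) → no.
That gives 5 matching atoms.

5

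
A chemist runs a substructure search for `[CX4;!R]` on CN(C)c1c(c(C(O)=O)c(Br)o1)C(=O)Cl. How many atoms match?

The query [CX4;!R] means: aliphatic carbon with four total connections, not in a ring.
Check the 15 heavy atoms by environment: 1× o (aromatic, X2, in 5-ring) → no; 4× c (aromatic, X3, in 5-ring) → no; 2× C (X3, acyclic) → no; 2× O (X1, acyclic) → no; 1× O (X2, acyclic) → no; 1× Cl (X1, acyclic) → no; 1× N (X3, acyclic) → no; 2× C (X4, acyclic) → match; 1× Br (X1, acyclic) → no.
That gives 2 matching atoms.

2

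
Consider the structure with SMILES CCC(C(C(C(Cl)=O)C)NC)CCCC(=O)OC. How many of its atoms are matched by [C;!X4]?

The query [C;!X4] means: aliphatic carbon that does not have four total connections.
Check the 18 heavy atoms by environment: 11× C (X4) → no; 2× C (X3) → match; 2× O (X1) → no; 1× O (X2) → no; 1× N (X3) → no; 1× Cl (X1) → no.
That gives 2 matching atoms.

2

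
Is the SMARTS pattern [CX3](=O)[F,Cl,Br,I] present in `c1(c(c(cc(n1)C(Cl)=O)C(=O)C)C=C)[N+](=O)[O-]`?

The pattern [CX3](=O)[F,Cl,Br,I] describes a carbonyl carbon bonded to a halogen — an acyl halide.
The molecule carries an acyl chloride (-C(=O)Cl), whose atoms satisfy every constraint of the query, so the pattern matches.

Yes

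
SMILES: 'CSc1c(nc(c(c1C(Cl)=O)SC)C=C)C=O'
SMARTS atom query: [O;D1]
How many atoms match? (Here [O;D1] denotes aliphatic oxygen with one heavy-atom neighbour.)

Check the 17 heavy atoms by environment: 1× n (aromatic, D2) → no; 5× c (aromatic, D3) → no; 2× S (D2) → no; 3× C (D1) → no; 2× C (D2) → no; 1× C (D3) → no; 2× O (D1) → match; 1× Cl (D1) → no.
That gives 2 matching atoms.

2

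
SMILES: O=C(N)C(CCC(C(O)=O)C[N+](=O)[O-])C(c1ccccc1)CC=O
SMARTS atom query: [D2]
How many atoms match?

10

The query [D2] means: atom with exactly two heavy-atom neighbours.
Check the 24 heavy atoms by environment: 5× C (D2) → match; 5× C (D3) → no; 5× O (D1) → no; 1× N (charge +1, D3) → no; 1× O (charge -1, D1) → no; 1× c (aromatic, D3) → no; 5× c (aromatic, D2) → match; 1× N (D1) → no.
Summing the matching environments: 5 + 5 = 10 matching atoms.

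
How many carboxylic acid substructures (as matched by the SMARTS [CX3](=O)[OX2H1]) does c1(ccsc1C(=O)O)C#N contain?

1

[CX3](=O)[OX2H1] is the SMARTS for a carboxylic acid: an sp2 carbon double-bonded to O and single-bonded to an -OH oxygen.
Exactly one fragment in the molecule meets all constraints, giving 1 match.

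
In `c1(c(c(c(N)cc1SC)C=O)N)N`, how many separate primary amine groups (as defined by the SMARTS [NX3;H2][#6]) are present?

3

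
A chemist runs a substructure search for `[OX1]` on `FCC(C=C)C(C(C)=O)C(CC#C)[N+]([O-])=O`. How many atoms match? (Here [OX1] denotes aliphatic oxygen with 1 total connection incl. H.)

The query [OX1] means: aliphatic oxygen with one total connection — typically a carbonyl =O or an oxide.
Check the 16 heavy atoms by environment: 6× C (X4) → no; 1× N (charge +1, X3) → no; 1× O (charge -1, X1) → match; 2× O (X1) → match; 2× C (X2) → no; 1× F (X1) → no; 3× C (X3) → no.
Summing the matching environments: 1 + 2 = 3 matching atoms.

3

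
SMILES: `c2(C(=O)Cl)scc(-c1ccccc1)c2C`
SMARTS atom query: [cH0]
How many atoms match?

The query [cH0] means: aromatic carbon with no attached hydrogen (substituted or ring-fusion).
Check the 15 heavy atoms by environment: 1× s (aromatic, H0) → no; 4× c (aromatic, H0) → match; 6× c (aromatic, H1) → no; 1× C (H3) → no; 1× C (H0) → no; 1× O (H0) → no; 1× Cl (H0) → no.
That gives 4 matching atoms.

4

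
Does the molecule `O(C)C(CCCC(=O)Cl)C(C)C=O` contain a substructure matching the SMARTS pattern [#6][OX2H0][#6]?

The pattern [#6][OX2H0][#6] describes an aliphatic oxygen bridging two carbons with no H on the oxygen — an ether.
The molecule carries a methoxy ether (-OCH3), whose atoms satisfy every constraint of the query, so the pattern matches.

Yes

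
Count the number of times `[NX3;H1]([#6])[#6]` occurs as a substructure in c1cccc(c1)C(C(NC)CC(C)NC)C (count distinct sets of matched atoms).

2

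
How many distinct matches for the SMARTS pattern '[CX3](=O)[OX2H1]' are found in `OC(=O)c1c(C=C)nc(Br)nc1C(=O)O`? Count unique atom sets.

2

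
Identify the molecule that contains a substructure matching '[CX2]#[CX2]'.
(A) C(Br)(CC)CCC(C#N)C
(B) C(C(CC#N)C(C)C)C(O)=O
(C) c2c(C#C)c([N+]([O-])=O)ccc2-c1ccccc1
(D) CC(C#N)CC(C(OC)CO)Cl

C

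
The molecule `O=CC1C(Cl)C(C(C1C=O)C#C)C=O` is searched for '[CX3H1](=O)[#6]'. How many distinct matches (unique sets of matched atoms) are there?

3

[CX3H1](=O)[#6] is the SMARTS for an aldehyde: an sp2 carbon with one H, double-bonded to O and single-bonded to carbon.
The molecule carries 3 separate instances of an aldehyde (-CHO) meeting every constraint; each maps to a distinct set of atoms, giving 3 matches.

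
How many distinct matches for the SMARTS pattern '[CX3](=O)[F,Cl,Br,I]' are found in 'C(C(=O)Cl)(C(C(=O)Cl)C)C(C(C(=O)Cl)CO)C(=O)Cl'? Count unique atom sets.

[CX3](=O)[F,Cl,Br,I] is the SMARTS for an acyl halide: a carbonyl carbon bonded to a halogen.
The molecule carries 4 separate instances of an acyl chloride (-C(=O)Cl) meeting every constraint; each maps to a distinct set of atoms, giving 4 matches.

4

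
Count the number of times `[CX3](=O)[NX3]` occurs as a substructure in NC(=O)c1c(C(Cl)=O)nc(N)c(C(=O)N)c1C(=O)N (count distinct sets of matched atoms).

3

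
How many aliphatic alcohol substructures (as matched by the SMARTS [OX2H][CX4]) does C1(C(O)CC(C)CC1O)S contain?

[OX2H][CX4] is the SMARTS for an aliphatic alcohol: a hydroxyl oxygen bound to an sp3 (X4) carbon.
The molecule carries 2 separate instances of a hydroxyl group (-OH) meeting every constraint; each maps to a distinct set of atoms, giving 2 matches.

2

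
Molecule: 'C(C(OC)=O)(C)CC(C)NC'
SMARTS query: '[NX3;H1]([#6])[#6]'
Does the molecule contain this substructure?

The pattern [NX3;H1]([#6])[#6] describes a trivalent nitrogen with one H, bonded to two carbons — a secondary amine.
The molecule carries an N-methylamino group (-NHCH3), whose atoms satisfy every constraint of the query, so the pattern matches.

Yes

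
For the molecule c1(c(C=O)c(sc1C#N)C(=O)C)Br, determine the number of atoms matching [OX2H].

0

The query [OX2H] means: aliphatic oxygen with two connections, one of which is H — an -OH oxygen.
Check the 13 heavy atoms by environment: 1× s (aromatic, H0, X2) → no; 4× c (aromatic, H0, X3) → no; 1× Br (H0, X1) → no; 1× C (H0, X3) → no; 2× O (H0, X1) → no; 1× C (H3, X4) → no; 1× C (H0, X2) → no; 1× N (H0, X1) → no; 1× C (H1, X3) → no.
No environment satisfies the query, so 0 matching atoms.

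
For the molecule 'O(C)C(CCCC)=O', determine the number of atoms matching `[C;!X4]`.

1

The query [C;!X4] means: aliphatic carbon that does not have four total connections.
Check the 8 heavy atoms by environment: 5× C (X4) → no; 1× C (X3) → match; 1× O (X1) → no; 1× O (X2) → no.
That gives 1 matching atom.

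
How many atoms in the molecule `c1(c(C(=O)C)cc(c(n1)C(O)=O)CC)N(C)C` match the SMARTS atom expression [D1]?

7

Check the 17 heavy atoms by environment: 1× n (aromatic, D2) → no; 4× c (aromatic, D3) → no; 1× c (aromatic, D2) → no; 1× C (D2) → no; 4× C (D1) → match; 2× C (D3) → no; 3× O (D1) → match; 1× N (D3) → no.
Summing the matching environments: 4 + 3 = 7 matching atoms.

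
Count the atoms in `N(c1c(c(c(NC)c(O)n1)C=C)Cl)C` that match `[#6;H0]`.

5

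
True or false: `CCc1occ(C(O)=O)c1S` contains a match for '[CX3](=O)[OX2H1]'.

True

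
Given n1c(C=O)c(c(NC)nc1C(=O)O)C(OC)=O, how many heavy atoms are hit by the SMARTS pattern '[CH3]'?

2

The query [CH3] means: aliphatic carbon with exactly three hydrogens.
Check the 17 heavy atoms by environment: 2× n (aromatic, H0) → no; 4× c (aromatic, H0) → no; 2× C (H0) → no; 4× O (H0) → no; 1× O (H1) → no; 1× N (H1) → no; 2× C (H3) → match; 1× C (H1) → no.
That gives 2 matching atoms.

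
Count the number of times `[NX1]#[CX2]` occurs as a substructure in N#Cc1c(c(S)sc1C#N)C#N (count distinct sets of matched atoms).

3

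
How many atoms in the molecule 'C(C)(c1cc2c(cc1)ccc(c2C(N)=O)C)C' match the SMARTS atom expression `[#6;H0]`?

6

The query [#6;H0] means: any carbon with no attached hydrogen.
Check the 17 heavy atoms by environment: 5× c (aromatic, H0) → match; 5× c (aromatic, H1) → no; 3× C (H3) → no; 1× C (H1) → no; 1× C (H0) → match; 1× O (H0) → no; 1× N (H2) → no.
Summing the matching environments: 5 + 1 = 6 matching atoms.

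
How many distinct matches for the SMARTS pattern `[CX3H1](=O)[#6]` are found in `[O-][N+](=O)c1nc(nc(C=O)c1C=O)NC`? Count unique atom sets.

[CX3H1](=O)[#6] is the SMARTS for an aldehyde: an sp2 carbon with one H, double-bonded to O and single-bonded to carbon.
The molecule carries 2 separate instances of an aldehyde (-CHO) meeting every constraint; each maps to a distinct set of atoms, giving 2 matches.

2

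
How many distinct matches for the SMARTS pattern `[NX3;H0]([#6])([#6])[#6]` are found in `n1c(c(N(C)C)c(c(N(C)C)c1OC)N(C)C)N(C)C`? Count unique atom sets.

[NX3;H0]([#6])([#6])[#6] is the SMARTS for a tertiary amine: a trivalent nitrogen with no H, bonded to three carbons.
The molecule carries 4 separate instances of a dimethylamino group (-N(CH3)2) meeting every constraint; each maps to a distinct set of atoms, giving 4 matches.

4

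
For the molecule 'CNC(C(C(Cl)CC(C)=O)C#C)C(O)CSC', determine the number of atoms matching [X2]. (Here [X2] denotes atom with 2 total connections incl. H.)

4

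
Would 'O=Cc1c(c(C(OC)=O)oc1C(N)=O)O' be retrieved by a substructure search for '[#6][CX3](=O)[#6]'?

No

The pattern [#6][CX3](=O)[#6] describes a carbonyl carbon (no H) flanked by two carbons — a ketone.
The closest candidate here is a methyl-ester group (-C(=O)OCH3), but one neighbour of the carbonyl carbon is O, not C. No other fragment satisfies the full query, so there is no match.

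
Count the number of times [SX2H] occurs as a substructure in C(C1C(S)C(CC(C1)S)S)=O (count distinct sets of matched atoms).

3

[SX2H] is the SMARTS for a thiol: an aliphatic sulfur with two connections, one being H.
The molecule carries 3 separate instances of a thiol (-SH) meeting every constraint; each maps to a distinct set of atoms, giving 3 matches.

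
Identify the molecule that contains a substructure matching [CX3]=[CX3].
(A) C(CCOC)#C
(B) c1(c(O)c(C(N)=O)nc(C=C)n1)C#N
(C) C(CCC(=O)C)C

B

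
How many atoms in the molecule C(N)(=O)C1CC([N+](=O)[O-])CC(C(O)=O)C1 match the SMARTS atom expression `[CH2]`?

The query [CH2] means: aliphatic carbon with exactly two hydrogens.
Check the 15 heavy atoms by environment: 3× C (H2) → match; 3× C (H1) → no; 2× C (H0) → no; 3× O (H0) → no; 1× O (H1) → no; 1× N (charge +1, H0) → no; 1× O (charge -1, H0) → no; 1× N (H2) → no.
That gives 3 matching atoms.

3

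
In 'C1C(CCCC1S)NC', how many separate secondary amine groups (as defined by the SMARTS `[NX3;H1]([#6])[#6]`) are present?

[NX3;H1]([#6])[#6] is the SMARTS for a secondary amine: a trivalent nitrogen with one H, bonded to two carbons.
Exactly one fragment in the molecule meets all constraints, giving 1 match.

1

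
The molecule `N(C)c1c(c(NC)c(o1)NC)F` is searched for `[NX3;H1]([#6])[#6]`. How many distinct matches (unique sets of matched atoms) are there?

3

[NX3;H1]([#6])[#6] is the SMARTS for a secondary amine: a trivalent nitrogen with one H, bonded to two carbons.
The molecule carries 3 separate instances of an N-methylamino group (-NHCH3) meeting every constraint; each maps to a distinct set of atoms, giving 3 matches.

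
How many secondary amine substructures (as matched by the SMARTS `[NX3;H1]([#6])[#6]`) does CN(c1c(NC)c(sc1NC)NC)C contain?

[NX3;H1]([#6])[#6] is the SMARTS for a secondary amine: a trivalent nitrogen with one H, bonded to two carbons.
The molecule carries 3 separate instances of an N-methylamino group (-NHCH3) meeting every constraint; each maps to a distinct set of atoms, giving 3 matches.

3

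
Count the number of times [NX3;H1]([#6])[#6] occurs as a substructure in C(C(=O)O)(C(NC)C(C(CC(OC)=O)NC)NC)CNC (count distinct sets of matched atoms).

[NX3;H1]([#6])[#6] is the SMARTS for a secondary amine: a trivalent nitrogen with one H, bonded to two carbons.
The molecule carries 4 separate instances of an N-methylamino group (-NHCH3) meeting every constraint; each maps to a distinct set of atoms, giving 4 matches.

4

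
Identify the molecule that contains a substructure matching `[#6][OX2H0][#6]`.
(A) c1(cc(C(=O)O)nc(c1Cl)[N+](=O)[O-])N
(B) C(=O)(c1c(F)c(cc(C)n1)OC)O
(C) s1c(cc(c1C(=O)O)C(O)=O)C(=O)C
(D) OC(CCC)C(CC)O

[#6][OX2H0][#6] describes an aliphatic oxygen bridging two carbons with no H on the oxygen (an ether).
(A) has a carboxylic acid group (-C(=O)OH) but the -OH oxygen has H1; the =O is OX1, not OX2.
(B) contains a methoxy ether (-OCH3), which satisfies every atom and bond constraint.
(C) has a carboxylic acid group (-C(=O)OH) but the -OH oxygen has H1; the =O is OX1, not OX2.
(D) has a hydroxyl group (-OH) but the oxygen has H1, not H0 bridging two carbons.
So the answer is (B).

B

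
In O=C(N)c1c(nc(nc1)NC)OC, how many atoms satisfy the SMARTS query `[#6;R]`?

The query [#6;R] means: carbon that is part of a ring.
Check the 13 heavy atoms by environment: 2× n (aromatic, in 6-ring) → no; 4× c (aromatic, in 6-ring) → match; 2× O (acyclic) → no; 3× C (acyclic) → no; 2× N (acyclic) → no.
That gives 4 matching atoms.

4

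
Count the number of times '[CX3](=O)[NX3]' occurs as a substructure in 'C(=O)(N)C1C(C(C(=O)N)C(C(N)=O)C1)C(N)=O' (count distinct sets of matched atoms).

4

[CX3](=O)[NX3] is the SMARTS for an amide: a carbonyl carbon bonded to a trivalent nitrogen.
The molecule carries 4 separate instances of a primary amide (-C(=O)NH2) meeting every constraint; each maps to a distinct set of atoms, giving 4 matches.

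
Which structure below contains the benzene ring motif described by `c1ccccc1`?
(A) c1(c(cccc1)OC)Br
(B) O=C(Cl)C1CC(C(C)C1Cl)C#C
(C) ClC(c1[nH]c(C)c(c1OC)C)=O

c1ccccc1 describes six aromatic carbons in a ring (a benzene ring).
(A) contains the required atom environment, so the pattern matches.
(B) has a methyl group (-CH3) but no six-membered all-carbon aromatic ring is present.
(C) has a methyl group (-CH3) but no six-membered all-carbon aromatic ring is present.
So the answer is (A).

A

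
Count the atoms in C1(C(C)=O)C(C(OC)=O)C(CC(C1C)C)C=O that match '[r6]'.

The query [r6] means: r6 matches atoms in a six-membered ring.
Check the 17 heavy atoms by environment: 6× C (in 6-ring) → match; 7× C (acyclic) → no; 4× O (acyclic) → no.
That gives 6 matching atoms.

6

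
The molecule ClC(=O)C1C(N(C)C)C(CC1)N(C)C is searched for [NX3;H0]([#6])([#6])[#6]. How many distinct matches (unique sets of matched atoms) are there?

[NX3;H0]([#6])([#6])[#6] is the SMARTS for a tertiary amine: a trivalent nitrogen with no H, bonded to three carbons.
The molecule carries 2 separate instances of a dimethylamino group (-N(CH3)2) meeting every constraint; each maps to a distinct set of atoms, giving 2 matches.

2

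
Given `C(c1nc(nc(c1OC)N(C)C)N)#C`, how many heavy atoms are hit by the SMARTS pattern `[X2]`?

5

The query [X2] means: any atom with exactly two total connections (bonds + H).
Check the 14 heavy atoms by environment: 2× n (aromatic, X2) → match; 4× c (aromatic, X3) → no; 2× C (X2) → match; 2× N (X3) → no; 3× C (X4) → no; 1× O (X2) → match.
Summing the matching environments: 2 + 2 + 1 = 5 matching atoms.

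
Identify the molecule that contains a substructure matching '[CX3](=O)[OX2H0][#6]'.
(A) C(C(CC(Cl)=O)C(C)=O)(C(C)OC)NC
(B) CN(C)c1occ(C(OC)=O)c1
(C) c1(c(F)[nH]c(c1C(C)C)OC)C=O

B

[CX3](=O)[OX2H0][#6] describes a carbonyl carbon bonded to an oxygen that is itself bonded to carbon (no H on that O) (an ester).
(A) has a methoxy ether (-OCH3) but the ether oxygen is not adjacent to a C=O carbon.
(B) contains a methyl-ester group (-C(=O)OCH3), which satisfies every atom and bond constraint.
(C) has a methoxy ether (-OCH3) but the ether oxygen is not adjacent to a C=O carbon.
So the answer is (B).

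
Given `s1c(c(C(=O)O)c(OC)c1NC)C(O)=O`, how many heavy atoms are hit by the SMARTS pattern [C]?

The query [C] means: uppercase C matches aliphatic (non-aromatic) carbon only.
Check the 15 heavy atoms by environment: 1× s (aromatic) → no; 4× c (aromatic) → no; 5× O → no; 4× C → match; 1× N → no.
That gives 4 matching atoms.

4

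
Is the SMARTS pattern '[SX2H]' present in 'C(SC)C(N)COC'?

The pattern [SX2H] describes an aliphatic sulfur with two connections, one being H — a thiol.
The closest candidate here is a methylthio ether (-SCH3), but the sulfur has H0 (bonded to two carbons), not H1. No other fragment satisfies the full query, so there is no match.

No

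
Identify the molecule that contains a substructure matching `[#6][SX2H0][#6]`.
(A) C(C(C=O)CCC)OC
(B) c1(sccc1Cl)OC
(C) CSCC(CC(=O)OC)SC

[#6][SX2H0][#6] describes an aliphatic sulfur bridging two carbons with no H on the sulfur (a thioether).
(A) has a methoxy ether (-OCH3) but the bridging atom is O, not S.
(B) has a methoxy ether (-OCH3) but the bridging atom is O, not S.
(C) contains a methylthio ether (-SCH3), which satisfies every atom and bond constraint.
So the answer is (C).

C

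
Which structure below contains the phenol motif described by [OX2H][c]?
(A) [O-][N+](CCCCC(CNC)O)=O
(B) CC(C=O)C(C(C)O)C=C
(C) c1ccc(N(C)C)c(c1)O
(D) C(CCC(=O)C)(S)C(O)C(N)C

C

[OX2H][c] describes a hydroxyl oxygen attached to an aromatic carbon (a phenol).
(A) has a hydroxyl group (-OH) but the -OH is on an aliphatic carbon, not an aromatic c.
(B) has a hydroxyl group (-OH) but the -OH is on an aliphatic carbon, not an aromatic c.
(C) contains a hydroxyl group (-OH), which satisfies every atom and bond constraint.
(D) has a hydroxyl group (-OH) but the -OH is on an aliphatic carbon, not an aromatic c.
So the answer is (C).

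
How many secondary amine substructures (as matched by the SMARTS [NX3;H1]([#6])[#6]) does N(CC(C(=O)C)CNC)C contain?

2

[NX3;H1]([#6])[#6] is the SMARTS for a secondary amine: a trivalent nitrogen with one H, bonded to two carbons.
The molecule carries 2 separate instances of an N-methylamino group (-NHCH3) meeting every constraint; each maps to a distinct set of atoms, giving 2 matches.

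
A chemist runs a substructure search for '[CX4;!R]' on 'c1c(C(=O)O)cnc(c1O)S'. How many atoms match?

The query [CX4;!R] means: aliphatic carbon with four total connections, not in a ring.
Check the 11 heavy atoms by environment: 1× n (aromatic, X2, in 6-ring) → no; 5× c (aromatic, X3, in 6-ring) → no; 2× O (X2, acyclic) → no; 1× C (X3, acyclic) → no; 1× O (X1, acyclic) → no; 1× S (X2, acyclic) → no.
No environment satisfies the query, so 0 matching atoms.

0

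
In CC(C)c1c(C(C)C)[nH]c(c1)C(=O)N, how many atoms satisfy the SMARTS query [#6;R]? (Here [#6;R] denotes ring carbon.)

4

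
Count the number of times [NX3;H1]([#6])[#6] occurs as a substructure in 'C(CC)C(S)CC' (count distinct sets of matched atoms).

0

[NX3;H1]([#6])[#6] is the SMARTS for a secondary amine: a trivalent nitrogen with one H, bonded to two carbons.
No fragment in the molecule satisfies every constraint, giving 0 matches.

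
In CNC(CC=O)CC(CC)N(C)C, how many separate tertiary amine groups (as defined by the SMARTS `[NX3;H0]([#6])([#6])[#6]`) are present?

[NX3;H0]([#6])([#6])[#6] is the SMARTS for a tertiary amine: a trivalent nitrogen with no H, bonded to three carbons.
Exactly one fragment in the molecule meets all constraints, giving 1 match.

1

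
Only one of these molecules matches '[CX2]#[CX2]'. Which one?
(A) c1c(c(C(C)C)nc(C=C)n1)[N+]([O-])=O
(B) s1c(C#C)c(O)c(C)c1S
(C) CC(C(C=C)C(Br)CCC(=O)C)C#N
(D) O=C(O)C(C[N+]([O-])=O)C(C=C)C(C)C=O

[CX2]#[CX2] describes a carbon-carbon triple bond (an alkyne).
(A) has a vinyl group (-CH=CH2) but the C=C is a double bond; both carbons are CX3, not CX2.
(B) contains an ethynyl group (-C#CH), which satisfies every atom and bond constraint.
(C) has a vinyl group (-CH=CH2) but the C=C is a double bond; both carbons are CX3, not CX2.
(D) has a vinyl group (-CH=CH2) but the C=C is a double bond; both carbons are CX3, not CX2.
So the answer is (B).

B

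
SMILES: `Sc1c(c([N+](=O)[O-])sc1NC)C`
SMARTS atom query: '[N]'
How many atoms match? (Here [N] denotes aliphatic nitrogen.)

2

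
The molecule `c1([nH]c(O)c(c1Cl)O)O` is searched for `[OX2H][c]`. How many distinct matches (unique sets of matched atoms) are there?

3

[OX2H][c] is the SMARTS for a phenol: a hydroxyl oxygen attached to an aromatic carbon.
The molecule carries 3 separate instances of a hydroxyl group (-OH) meeting every constraint; each maps to a distinct set of atoms, giving 3 matches.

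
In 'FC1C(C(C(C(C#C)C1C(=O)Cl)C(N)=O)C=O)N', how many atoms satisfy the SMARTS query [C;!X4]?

5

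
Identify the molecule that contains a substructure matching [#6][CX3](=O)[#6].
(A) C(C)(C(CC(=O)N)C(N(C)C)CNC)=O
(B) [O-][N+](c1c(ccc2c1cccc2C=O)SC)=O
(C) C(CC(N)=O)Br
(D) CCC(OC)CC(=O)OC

[#6][CX3](=O)[#6] describes a carbonyl carbon (no H) flanked by two carbons (a ketone).
(A) contains an acetyl/ketone group (-C(=O)CH3), which satisfies every atom and bond constraint.
(B) has an aldehyde (-CHO) but the carbonyl carbon has H1, so it is not flanked by two carbons.
(C) has a primary amide (-C(=O)NH2) but one neighbour of the carbonyl carbon is N, not C.
(D) has a methyl-ester group (-C(=O)OCH3) but one neighbour of the carbonyl carbon is O, not C.
So the answer is (A).

A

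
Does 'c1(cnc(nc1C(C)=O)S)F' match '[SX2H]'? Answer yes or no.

Yes

The pattern [SX2H] describes an aliphatic sulfur with two connections, one being H — a thiol.
The molecule carries a thiol (-SH), whose atoms satisfy every constraint of the query, so the pattern matches.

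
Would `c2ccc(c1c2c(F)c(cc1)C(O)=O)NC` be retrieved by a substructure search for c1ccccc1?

The pattern c1ccccc1 describes six aromatic carbons in a ring — a benzene ring.
The required atom environment is present in the molecule, so the pattern matches.

Yes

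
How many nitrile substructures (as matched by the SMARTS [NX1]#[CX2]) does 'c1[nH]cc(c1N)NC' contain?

[NX1]#[CX2] is the SMARTS for a nitrile: a nitrogen triple-bonded to a two-connected carbon.
The molecule has a primary amino group (-NH2), but the nitrogen is NX3 (three connections), not NX1 triple-bonded; nothing else fits, so there are 0 matches.

0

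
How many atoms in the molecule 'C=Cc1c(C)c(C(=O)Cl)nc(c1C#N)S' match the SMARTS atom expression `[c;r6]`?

Check the 15 heavy atoms by environment: 1× n (aromatic, in 6-ring) → no; 5× c (aromatic, in 6-ring) → match; 5× C (acyclic) → no; 1× N (acyclic) → no; 1× S (acyclic) → no; 1× O (acyclic) → no; 1× Cl (acyclic) → no.
That gives 5 matching atoms.

5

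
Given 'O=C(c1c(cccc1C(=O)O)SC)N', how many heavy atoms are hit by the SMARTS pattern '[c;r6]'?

The query [c;r6] means: aromatic carbon that belongs to a six-membered ring.
Check the 14 heavy atoms by environment: 6× c (aromatic, in 6-ring) → match; 3× C (acyclic) → no; 3× O (acyclic) → no; 1× N (acyclic) → no; 1× S (acyclic) → no.
That gives 6 matching atoms.

6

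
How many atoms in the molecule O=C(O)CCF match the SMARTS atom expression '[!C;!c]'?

3

The query [!C;!c] means: neither aliphatic nor aromatic carbon — same as [!#6].
Check the 6 heavy atoms by environment: 3× C → no; 2× O → match; 1× F → match.
Summing the matching environments: 2 + 1 = 3 matching atoms.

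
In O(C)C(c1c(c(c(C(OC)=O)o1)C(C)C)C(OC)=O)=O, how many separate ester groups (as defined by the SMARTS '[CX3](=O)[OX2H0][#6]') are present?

3

[CX3](=O)[OX2H0][#6] is the SMARTS for an ester: a carbonyl carbon bonded to an oxygen that is itself bonded to carbon (no H on that O).
The molecule carries 3 separate instances of a methyl-ester group (-C(=O)OCH3) meeting every constraint; each maps to a distinct set of atoms, giving 3 matches.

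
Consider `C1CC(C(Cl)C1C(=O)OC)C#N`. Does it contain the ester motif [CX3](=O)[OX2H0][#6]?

Yes

The pattern [CX3](=O)[OX2H0][#6] describes a carbonyl carbon bonded to an oxygen that is itself bonded to carbon (no H on that O) — an ester.
The molecule carries a methyl-ester group (-C(=O)OCH3), whose atoms satisfy every constraint of the query, so the pattern matches.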